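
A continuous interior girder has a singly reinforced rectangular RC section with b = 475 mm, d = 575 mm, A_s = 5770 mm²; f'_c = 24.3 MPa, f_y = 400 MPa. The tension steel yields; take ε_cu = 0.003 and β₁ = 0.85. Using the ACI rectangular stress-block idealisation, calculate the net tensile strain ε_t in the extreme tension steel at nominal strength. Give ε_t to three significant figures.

ε_t ≈ 0.00323

a = A_s f_y/(0.85 f'_c b) = 235.24 mm.
β₁ = 0.85, so c = a/β₁ = 235.24/0.85 = 276.75 mm.
From the linear strain diagram with ε_cu = 0.003: ε_t = 0.003 (d − c)/c = 0.003 × (575 − 276.75)/276.75 = 0.00323.
ε_t < 0.004 — the section is over-reinforced for flexure under ACI limits.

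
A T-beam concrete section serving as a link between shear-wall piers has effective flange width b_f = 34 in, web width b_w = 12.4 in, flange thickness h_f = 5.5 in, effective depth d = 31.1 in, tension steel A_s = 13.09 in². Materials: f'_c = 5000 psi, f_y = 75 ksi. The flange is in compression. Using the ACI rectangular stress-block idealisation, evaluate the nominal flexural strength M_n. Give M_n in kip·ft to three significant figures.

M_n ≈ 2250 kip·ft

Tension: T = A_s f_y = 13.09 × 75 = 981.75 kips.
Try a within the flange: a = T/(0.85 f'_c b_f) = 981.75/(0.85 × 5 × 34) = 6.794 in.
a = 6.794 > h_f = 5.5 in: the block extends into the web. Split into flange-overhang and web parts.
C_f = 0.85 f'_c (b_f − b_w) h_f = 0.85 × 5 × (34 − 12.4) × 5.5 = 504.9 kips.
Remaining web compression depth: a_w = (T − C_f)/(0.85 f'_c b_w) = (981.75 − 504.9)/(0.85 × 5 × 12.4) = 9.048 in.
M_n = C_f(d − h_f/2) + (T − C_f)(d − a_w/2) = 504.9 × (31.1 − 2.75) + 476.85 × (31.1 − 4.524) = 14313.9 + 12672.8 = 26986.7 kip·in.
M_n = 26986.7/12 = 2248.89 kip·ft.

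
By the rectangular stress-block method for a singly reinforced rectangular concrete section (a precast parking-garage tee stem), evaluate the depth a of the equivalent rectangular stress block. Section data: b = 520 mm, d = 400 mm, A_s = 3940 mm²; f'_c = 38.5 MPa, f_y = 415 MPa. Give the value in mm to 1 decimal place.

a ≈ 96.1 mm

T = A_s f_y = 3940 × 415 = 1635100 N = 1635.1 kN.
Setting C = 0.85 f'_c a b equal to T: a = 1635100/(0.85 × 38.5 × 520) = 96.1 mm.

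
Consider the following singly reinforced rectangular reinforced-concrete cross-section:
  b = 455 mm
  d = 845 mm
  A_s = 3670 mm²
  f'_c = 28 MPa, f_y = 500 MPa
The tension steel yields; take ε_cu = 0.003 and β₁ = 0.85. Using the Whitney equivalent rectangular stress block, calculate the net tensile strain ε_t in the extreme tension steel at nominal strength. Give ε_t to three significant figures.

a = A_s f_y/(0.85 f'_c b) = 169.45 mm.
β₁ = 0.85, so c = a/β₁ = 169.45/0.85 = 199.35 mm.
From the linear strain diagram with ε_cu = 0.003: ε_t = 0.003 (d − c)/c = 0.003 × (845 − 199.35)/199.35 = 0.00972.
Since ε_t ≥ 0.005, the section is tension-controlled.

ε_t ≈ 0.00972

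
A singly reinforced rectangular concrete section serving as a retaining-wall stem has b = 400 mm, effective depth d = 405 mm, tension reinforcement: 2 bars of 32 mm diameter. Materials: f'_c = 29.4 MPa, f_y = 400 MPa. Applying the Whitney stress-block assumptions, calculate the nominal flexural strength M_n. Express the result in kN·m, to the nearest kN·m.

A_s = 2 × 804 = 1608 mm².
T = A_s f_y = 1608 × 400 = 643200 N = 643.2 kN.
From C = T: a = T/(0.85 f'_c b) = 643200/(0.85 × 29.4 × 400) = 64.35 mm.
M_n = T(d − a/2) = 643.2 kN × (405 − 32.175) mm = 239.80 kN·m.

M_n ≈ 240 kN·m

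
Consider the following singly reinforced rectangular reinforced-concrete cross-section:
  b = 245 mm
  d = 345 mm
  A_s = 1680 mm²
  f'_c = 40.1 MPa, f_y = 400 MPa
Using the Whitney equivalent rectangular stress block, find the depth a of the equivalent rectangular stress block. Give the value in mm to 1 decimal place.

a ≈ 80.5 mm

T = A_s f_y = 1680 × 400 = 672000 N = 672 kN.
Setting C = 0.85 f'_c a b equal to T: a = 672000/(0.85 × 40.1 × 245) = 80.5 mm.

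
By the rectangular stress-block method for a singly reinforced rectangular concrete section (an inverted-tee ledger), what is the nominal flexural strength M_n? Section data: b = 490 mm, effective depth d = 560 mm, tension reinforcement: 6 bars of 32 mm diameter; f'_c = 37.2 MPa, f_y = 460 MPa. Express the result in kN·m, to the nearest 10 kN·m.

A_s = 6 × 804 = 4824 mm².
T = A_s f_y = 4824 × 460 = 2219040 N = 2219.04 kN.
From C = T: a = T/(0.85 f'_c b) = 2219040/(0.85 × 37.2 × 490) = 143.22 mm.
M_n = T(d − a/2) = 2219.04 kN × (560 − 71.61) mm = 1083.76 kN·m.

M_n ≈ 1080 kN·m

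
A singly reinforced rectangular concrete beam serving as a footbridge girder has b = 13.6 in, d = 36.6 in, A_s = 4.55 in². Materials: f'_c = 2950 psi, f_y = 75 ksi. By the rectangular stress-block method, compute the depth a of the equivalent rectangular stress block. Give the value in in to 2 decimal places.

T = A_s f_y = 4.55 × 75 = 341.25 kips.
a = T/(0.85 f'_c b) = 341.25/(0.85 × 2.95 × 13.6) = 10.01 in.

a ≈ 10.01 in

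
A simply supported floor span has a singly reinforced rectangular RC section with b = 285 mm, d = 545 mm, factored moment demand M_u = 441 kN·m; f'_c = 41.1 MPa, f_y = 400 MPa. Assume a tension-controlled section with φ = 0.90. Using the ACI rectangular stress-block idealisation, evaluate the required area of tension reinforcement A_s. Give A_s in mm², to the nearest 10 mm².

A_s ≈ 2470 mm²

M_n = M_u/φ = 441/0.90 = 490 kN·m.
With M_n = 0.85 f'_c a b (d − a/2), solve the quadratic for a:
a = d − √(d² − 2M_n/(0.85 f'_c b)) = 545 − √(545² − 2 × 490×10⁶/(0.85 × 41.1 × 285)) = 99.36 mm.
A_s = 0.85 f'_c a b / f_y = 0.85 × 41.1 × 99.36 × 285 / 400 = 2473.2 mm².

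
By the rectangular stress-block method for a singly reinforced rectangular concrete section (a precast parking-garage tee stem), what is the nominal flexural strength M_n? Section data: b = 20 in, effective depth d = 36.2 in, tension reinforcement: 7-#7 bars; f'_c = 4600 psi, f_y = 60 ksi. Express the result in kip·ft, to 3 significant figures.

A_s = 7 × 0.6 = 4.2 in².
T = A_s f_y = 4.2 × 60 = 252 kips.
a = T/(0.85 f'_c b) = 252/(0.85 × 4.6 × 20) = 3.223 in.
M_n = T(d − a/2) = 252 × (36.2 − 1.6115) = 8716.3 kip·in = 8716.3/12 = 726.36 kip·ft.

M_n ≈ 726 kip·ft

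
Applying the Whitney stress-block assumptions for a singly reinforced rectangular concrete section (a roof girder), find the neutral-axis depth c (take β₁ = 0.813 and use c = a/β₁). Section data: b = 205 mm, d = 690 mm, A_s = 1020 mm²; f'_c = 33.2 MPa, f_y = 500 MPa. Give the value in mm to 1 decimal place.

c ≈ 108.4 mm

T = A_s f_y = 1020 × 500 = 510000 N = 510 kN.
Setting C = 0.85 f'_c a b equal to T: a = 510000/(0.85 × 33.2 × 205) = 88.158 mm.
With β₁ = 0.813, c = a/β₁ = 88.158/0.813 = 108.4 mm.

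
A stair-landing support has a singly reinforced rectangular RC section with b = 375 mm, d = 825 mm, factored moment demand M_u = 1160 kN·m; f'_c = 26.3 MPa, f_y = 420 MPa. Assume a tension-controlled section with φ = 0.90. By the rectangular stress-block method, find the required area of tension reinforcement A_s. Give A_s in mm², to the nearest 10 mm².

A_s ≈ 4270 mm²

M_n = M_u/φ = 1160/0.90 = 1288.89 kN·m.
With M_n = 0.85 f'_c a b (d − a/2), solve the quadratic for a:
a = d − √(d² − 2M_n/(0.85 f'_c b)) = 825 − √(825² − 2 × 1288.89×10⁶/(0.85 × 26.3 × 375)) = 214.16 mm.
A_s = 0.85 f'_c a b / f_y = 0.85 × 26.3 × 214.16 × 375 / 420 = 4274.6 mm².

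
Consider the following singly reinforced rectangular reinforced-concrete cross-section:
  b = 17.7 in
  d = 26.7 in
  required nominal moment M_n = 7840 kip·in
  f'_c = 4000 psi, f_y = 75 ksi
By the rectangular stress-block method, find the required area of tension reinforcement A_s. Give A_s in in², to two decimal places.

From M_n = 0.85 f'_c a b (d − a/2):
a = d − √(d² − 2M_n/(0.85 f'_c b)) = 26.7 − √(26.7² − 2 × 7840/(0.85 × 4 × 17.7)) = 5.432 in.
A_s = 0.85 f'_c a b / f_y = 0.85 × 4 × 5.432 × 17.7 / 75 = 4.359 in².

A_s ≈ 4.36 in²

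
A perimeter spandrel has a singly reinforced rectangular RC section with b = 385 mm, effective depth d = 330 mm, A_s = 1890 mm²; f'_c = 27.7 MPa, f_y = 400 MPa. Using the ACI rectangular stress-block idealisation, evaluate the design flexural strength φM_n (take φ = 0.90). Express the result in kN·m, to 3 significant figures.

φM_n ≈ 196 kN·m

T = A_s f_y = 1890 × 400 = 756000 N = 756 kN.
From C = T: a = T/(0.85 f'_c b) = 756000/(0.85 × 27.7 × 385) = 83.40 mm.
M_n = T(d − a/2) = 756 kN × (330 − 41.7) mm = 217.95 kN·m.
φM_n = 0.90 × 217.95 = 196.16 kN·m.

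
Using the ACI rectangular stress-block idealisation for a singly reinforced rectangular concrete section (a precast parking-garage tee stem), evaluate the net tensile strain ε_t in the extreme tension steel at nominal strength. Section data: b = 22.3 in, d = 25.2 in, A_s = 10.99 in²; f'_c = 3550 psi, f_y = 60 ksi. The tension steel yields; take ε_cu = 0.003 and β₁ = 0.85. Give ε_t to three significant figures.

ε_t ≈ 0.00356

a = A_s f_y/(0.85 f'_c b) = 9.799 in.
β₁ = 0.85, so c = a/β₁ = 9.799/0.85 = 11.528 in.
From the linear strain diagram with ε_cu = 0.003: ε_t = 0.003 (d − c)/c = 0.003 × (25.2 − 11.528)/11.528 = 0.00356.
ε_t < 0.004 — the section is over-reinforced for flexure under ACI limits.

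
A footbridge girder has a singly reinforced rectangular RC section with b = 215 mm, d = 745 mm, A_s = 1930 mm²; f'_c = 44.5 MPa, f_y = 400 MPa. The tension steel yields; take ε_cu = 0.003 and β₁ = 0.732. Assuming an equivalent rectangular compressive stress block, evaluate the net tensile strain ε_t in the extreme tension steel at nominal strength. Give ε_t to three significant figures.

a = A_s f_y/(0.85 f'_c b) = 94.93 mm.
β₁ = 0.732, so c = a/β₁ = 94.93/0.732 = 129.69 mm.
From the linear strain diagram with ε_cu = 0.003: ε_t = 0.003 (d − c)/c = 0.003 × (745 − 129.69)/129.69 = 0.0142.
Since ε_t ≥ 0.005, the section is tension-controlled.

ε_t ≈ 0.0142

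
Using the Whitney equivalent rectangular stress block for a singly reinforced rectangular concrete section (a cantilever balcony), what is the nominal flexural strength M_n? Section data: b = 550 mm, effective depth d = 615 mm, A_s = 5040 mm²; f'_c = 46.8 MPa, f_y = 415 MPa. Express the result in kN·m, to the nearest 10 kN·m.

M_n ≈ 1190 kN·m

T = A_s f_y = 5040 × 415 = 2091600 N = 2091.6 kN.
From C = T: a = T/(0.85 f'_c b) = 2091600/(0.85 × 46.8 × 550) = 95.60 mm.
M_n = T(d − a/2) = 2091.6 kN × (615 − 47.8) mm = 1186.36 kN·m.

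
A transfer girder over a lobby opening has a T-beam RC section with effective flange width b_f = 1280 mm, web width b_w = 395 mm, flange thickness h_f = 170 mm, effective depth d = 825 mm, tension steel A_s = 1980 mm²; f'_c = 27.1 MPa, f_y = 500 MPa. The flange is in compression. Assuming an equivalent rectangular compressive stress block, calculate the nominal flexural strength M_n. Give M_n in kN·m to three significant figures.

M_n ≈ 800 kN·m

Tension: T = A_s f_y = 1980 × 500 = 990000 N.
Try a within the flange: a = T/(0.85 f'_c b_f) = 990000/(0.85 × 27.1 × 1280) = 33.58 mm.
Since a = 33.58 ≤ h_f = 170 mm, the stress block lies entirely in the flange; analyse as a rectangular beam of width b_f.
M_n = T(d − a/2) = 990000 × (825 − 16.79) = 800.13 × 10⁶ N·mm.
M_n = 800.13 kN·m.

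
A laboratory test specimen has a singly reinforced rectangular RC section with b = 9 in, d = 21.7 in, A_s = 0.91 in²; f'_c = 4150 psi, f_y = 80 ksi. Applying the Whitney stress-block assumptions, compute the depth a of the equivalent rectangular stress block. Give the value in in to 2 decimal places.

T = A_s f_y = 0.91 × 80 = 72.8 kips.
a = T/(0.85 f'_c b) = 72.8/(0.85 × 4.15 × 9) = 2.29 in.

a ≈ 2.29 in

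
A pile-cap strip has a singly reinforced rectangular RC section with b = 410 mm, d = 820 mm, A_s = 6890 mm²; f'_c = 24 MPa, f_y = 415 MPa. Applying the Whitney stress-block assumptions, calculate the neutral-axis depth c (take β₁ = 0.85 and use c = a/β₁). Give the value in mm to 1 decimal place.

c ≈ 402.2 mm

T = A_s f_y = 6890 × 415 = 2859350 N = 2859.35 kN.
Setting C = 0.85 f'_c a b equal to T: a = 2859350/(0.85 × 24 × 410) = 341.864 mm.
With β₁ = 0.85, c = a/β₁ = 341.864/0.85 = 402.2 mm.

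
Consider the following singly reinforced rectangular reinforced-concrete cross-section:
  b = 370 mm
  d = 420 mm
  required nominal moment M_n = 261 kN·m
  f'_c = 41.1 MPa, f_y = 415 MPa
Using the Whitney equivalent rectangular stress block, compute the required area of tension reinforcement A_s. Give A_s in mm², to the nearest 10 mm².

With M_n = 0.85 f'_c a b (d − a/2), solve the quadratic for a:
a = d − √(d² − 2M_n/(0.85 f'_c b)) = 420 − √(420² − 2 × 261×10⁶/(0.85 × 41.1 × 370)) = 51.20 mm.
A_s = 0.85 f'_c a b / f_y = 0.85 × 41.1 × 51.20 × 370 / 415 = 1594.7 mm².

A_s ≈ 1590 mm²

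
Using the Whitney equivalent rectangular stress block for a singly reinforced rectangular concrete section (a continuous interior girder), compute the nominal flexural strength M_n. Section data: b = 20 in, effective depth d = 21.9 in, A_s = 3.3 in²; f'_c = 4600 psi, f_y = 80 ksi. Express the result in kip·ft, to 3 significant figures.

T = A_s f_y = 3.3 × 80 = 264 kips.
a = T/(0.85 f'_c b) = 264/(0.85 × 4.6 × 20) = 3.376 in.
M_n = T(d − a/2) = 264 × (21.9 − 1.688) = 5336.0 kip·in = 5336.0/12 = 444.67 kip·ft.

M_n ≈ 445 kip·ft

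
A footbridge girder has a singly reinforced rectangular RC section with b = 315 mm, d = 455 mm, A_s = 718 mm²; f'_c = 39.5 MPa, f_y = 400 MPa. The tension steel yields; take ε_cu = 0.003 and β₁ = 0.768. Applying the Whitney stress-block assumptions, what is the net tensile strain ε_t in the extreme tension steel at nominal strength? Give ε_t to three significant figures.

a = A_s f_y/(0.85 f'_c b) = 27.16 mm.
β₁ = 0.768, so c = a/β₁ = 27.16/0.768 = 35.36 mm.
From the linear strain diagram with ε_cu = 0.003: ε_t = 0.003 (d − c)/c = 0.003 × (455 − 35.36)/35.36 = 0.0356.
Since ε_t ≥ 0.005, the section is tension-controlled.

ε_t ≈ 0.0356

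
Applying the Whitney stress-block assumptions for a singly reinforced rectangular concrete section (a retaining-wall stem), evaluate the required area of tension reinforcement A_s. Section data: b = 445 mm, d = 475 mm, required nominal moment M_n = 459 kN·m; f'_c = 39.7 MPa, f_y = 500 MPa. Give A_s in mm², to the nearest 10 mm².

A_s ≈ 2080 mm²

With M_n = 0.85 f'_c a b (d − a/2), solve the quadratic for a:
a = d − √(d² − 2M_n/(0.85 f'_c b)) = 475 − √(475² − 2 × 459×10⁶/(0.85 × 39.7 × 445)) = 69.42 mm.
A_s = 0.85 f'_c a b / f_y = 0.85 × 39.7 × 69.42 × 445 / 500 = 2084.9 mm².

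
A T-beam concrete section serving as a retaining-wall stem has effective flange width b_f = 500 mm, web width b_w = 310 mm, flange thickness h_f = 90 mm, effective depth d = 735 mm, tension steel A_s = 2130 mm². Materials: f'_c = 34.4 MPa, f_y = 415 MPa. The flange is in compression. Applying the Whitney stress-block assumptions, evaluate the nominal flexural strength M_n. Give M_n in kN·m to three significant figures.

M_n ≈ 623 kN·m

Tension: T = A_s f_y = 2130 × 415 = 883950 N.
Try a within the flange: a = T/(0.85 f'_c b_f) = 883950/(0.85 × 34.4 × 500) = 60.46 mm.
Since a = 60.46 ≤ h_f = 90 mm, the stress block lies entirely in the flange; analyse as a rectangular beam of width b_f.
M_n = T(d − a/2) = 883950 × (735 − 30.23) = 622.98 × 10⁶ N·mm.
M_n = 622.98 kN·m.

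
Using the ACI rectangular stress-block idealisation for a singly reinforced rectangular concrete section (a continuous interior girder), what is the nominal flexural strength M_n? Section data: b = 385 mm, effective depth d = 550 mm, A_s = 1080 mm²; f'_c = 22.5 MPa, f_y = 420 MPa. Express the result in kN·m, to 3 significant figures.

M_n ≈ 236 kN·m

T = A_s f_y = 1080 × 420 = 453600 N = 453.6 kN.
From C = T: a = T/(0.85 f'_c b) = 453600/(0.85 × 22.5 × 385) = 61.60 mm.
M_n = T(d − a/2) = 453.6 kN × (550 − 30.8) mm = 235.51 kN·m.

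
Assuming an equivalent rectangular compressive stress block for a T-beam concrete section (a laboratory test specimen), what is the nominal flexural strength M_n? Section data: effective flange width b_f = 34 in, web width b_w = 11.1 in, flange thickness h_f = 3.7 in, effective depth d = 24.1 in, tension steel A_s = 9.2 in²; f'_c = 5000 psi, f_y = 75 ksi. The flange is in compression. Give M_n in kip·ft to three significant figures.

Tension: T = A_s f_y = 9.2 × 75 = 690 kips.
Try a within the flange: a = T/(0.85 f'_c b_f) = 690/(0.85 × 5 × 34) = 4.775 in.
a = 4.775 > h_f = 3.7 in: the block extends into the web. Split into flange-overhang and web parts.
C_f = 0.85 f'_c (b_f − b_w) h_f = 0.85 × 5 × (34 − 11.1) × 3.7 = 360.1 kips.
Remaining web compression depth: a_w = (T − C_f)/(0.85 f'_c b_w) = (690 − 360.1)/(0.85 × 5 × 11.1) = 6.993 in.
M_n = C_f(d − h_f/2) + (T − C_f)(d − a_w/2) = 360.1 × (24.1 − 1.85) + 329.9 × (24.1 − 3.4965) = 8012.2 + 6797.1 = 14809.3 kip·in.
M_n = 14809.3/12 = 1234.11 kip·ft.

M_n ≈ 1230 kip·ft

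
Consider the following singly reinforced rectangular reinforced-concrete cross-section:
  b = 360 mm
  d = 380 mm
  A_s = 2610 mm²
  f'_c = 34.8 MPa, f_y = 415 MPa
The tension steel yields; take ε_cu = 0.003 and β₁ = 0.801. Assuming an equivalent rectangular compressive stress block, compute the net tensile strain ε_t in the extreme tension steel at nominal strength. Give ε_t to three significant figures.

ε_t ≈ 0.00598

a = A_s f_y/(0.85 f'_c b) = 101.72 mm.
β₁ = 0.801, so c = a/β₁ = 101.72/0.801 = 126.99 mm.
From the linear strain diagram with ε_cu = 0.003: ε_t = 0.003 (d − c)/c = 0.003 × (380 − 126.99)/126.99 = 0.00598.
Since ε_t ≥ 0.005, the section is tension-controlled.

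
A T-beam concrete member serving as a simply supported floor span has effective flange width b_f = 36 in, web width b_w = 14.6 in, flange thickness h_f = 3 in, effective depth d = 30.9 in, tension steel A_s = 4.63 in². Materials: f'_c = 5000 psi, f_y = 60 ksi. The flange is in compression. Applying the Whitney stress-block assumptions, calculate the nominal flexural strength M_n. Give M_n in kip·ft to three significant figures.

Tension: T = A_s f_y = 4.63 × 60 = 277.8 kips.
Try a within the flange: a = T/(0.85 f'_c b_f) = 277.8/(0.85 × 5 × 36) = 1.816 in.
Since a = 1.816 ≤ h_f = 3 in, the stress block lies entirely in the flange; analyse as a rectangular beam of width b_f.
M_n = T(d − a/2) = 277.8 × (30.9 − 0.908) = 8331.8 kip·in.
M_n = 8331.8/12 = 694.32 kip·ft.

M_n ≈ 694 kip·ft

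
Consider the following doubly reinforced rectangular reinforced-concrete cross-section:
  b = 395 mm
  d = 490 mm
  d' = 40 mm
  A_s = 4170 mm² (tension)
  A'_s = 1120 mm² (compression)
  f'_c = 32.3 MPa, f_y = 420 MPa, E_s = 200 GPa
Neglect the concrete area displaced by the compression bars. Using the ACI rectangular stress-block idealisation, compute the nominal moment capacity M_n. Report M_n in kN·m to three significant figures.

M_n ≈ 764 kN·m

Assume both tension and compression steel yield.
Net tension couple steel: A_s − A'_s = 3050 mm².
a = (A_s − A'_s) f_y / (0.85 f'_c b) = 1281000/(0.85 × 32.3 × 395) = 118.12 mm.
c = a/β₁ = 118.12/0.819 = 144.22 mm; ε'_s = 0.003(c − d')/c = 0.0022 ≥ f_y/E_s = 0.0021, so compression steel does yield.
M_n = (A_s − A'_s) f_y (d − a/2) + A'_s f_y (d − d') = [1281000 × (490 − 59.06) + 470400 × (490 − 40)] × 10⁻⁶ = 552.03 + 211.68 = 763.71 kN·m.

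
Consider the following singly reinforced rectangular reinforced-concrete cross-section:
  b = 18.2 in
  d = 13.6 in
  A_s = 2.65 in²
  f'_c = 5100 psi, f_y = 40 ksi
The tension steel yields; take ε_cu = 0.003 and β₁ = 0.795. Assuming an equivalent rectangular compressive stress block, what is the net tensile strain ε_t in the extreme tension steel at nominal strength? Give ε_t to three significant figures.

a = A_s f_y/(0.85 f'_c b) = 1.344 in.
β₁ = 0.795, so c = a/β₁ = 1.344/0.795 = 1.691 in.
From the linear strain diagram with ε_cu = 0.003: ε_t = 0.003 (d − c)/c = 0.003 × (13.6 − 1.691)/1.691 = 0.0211.
Since ε_t ≥ 0.005, the section is tension-controlled.

ε_t ≈ 0.0211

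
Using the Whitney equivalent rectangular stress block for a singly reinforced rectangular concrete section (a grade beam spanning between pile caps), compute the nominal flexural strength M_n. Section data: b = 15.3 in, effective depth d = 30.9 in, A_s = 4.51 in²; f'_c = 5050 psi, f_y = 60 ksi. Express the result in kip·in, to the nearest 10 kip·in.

T = A_s f_y = 4.51 × 60 = 270.6 kips.
a = T/(0.85 f'_c b) = 270.6/(0.85 × 5.05 × 15.3) = 4.120 in.
M_n = T(d − a/2) = 270.6 × (30.9 − 2.06) = 7804.1 kip·in.

M_n ≈ 7800 kip·in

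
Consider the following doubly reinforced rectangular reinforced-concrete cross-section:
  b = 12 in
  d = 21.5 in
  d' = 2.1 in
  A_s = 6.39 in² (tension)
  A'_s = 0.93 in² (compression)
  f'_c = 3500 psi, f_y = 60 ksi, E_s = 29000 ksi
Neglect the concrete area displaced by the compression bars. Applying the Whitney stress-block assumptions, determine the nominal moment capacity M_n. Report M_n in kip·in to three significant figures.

M_n ≈ 6620 kip·in

Assume both steels yield.
a = (A_s − A'_s) f_y/(0.85 f'_c b) = (6.39 − 0.93) × 60/(0.85 × 3.5 × 12) = 9.176 in.
c = a/β₁ = 9.176/0.85 = 10.795 in; ε'_s = 0.003(c − d')/c = 0.0024 ≥ ε_y = 0.0021, so the compression steel yields.
M_n = (A_s − A'_s) f_y (d − a/2) + A'_s f_y (d − d') = 327.6 × (21.5 − 4.588) + 55.8 × (21.5 − 2.1) = 5540.4 + 1082.5 = 6622.9 kip·in.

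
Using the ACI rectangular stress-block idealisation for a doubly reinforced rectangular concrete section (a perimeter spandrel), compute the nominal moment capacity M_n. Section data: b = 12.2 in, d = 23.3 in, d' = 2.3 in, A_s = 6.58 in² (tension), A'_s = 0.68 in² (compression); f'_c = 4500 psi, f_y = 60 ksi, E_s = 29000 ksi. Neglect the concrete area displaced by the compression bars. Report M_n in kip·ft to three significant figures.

M_n ≈ 647 kip·ft

Assume both steels yield.
a = (A_s − A'_s) f_y/(0.85 f'_c b) = (6.58 − 0.68) × 60/(0.85 × 4.5 × 12.2) = 7.586 in.
c = a/β₁ = 7.586/0.825 = 9.195 in; ε'_s = 0.003(c − d')/c = 0.0022 ≥ ε_y = 0.0021, so the compression steel yields.
M_n = (A_s − A'_s) f_y (d − a/2) + A'_s f_y (d − d') = 354 × (23.3 − 3.793) + 40.8 × (23.3 − 2.3) = 6905.5 + 856.8 = 7762.3 kip·in = 7762.3/12 = 646.86 kip·ft.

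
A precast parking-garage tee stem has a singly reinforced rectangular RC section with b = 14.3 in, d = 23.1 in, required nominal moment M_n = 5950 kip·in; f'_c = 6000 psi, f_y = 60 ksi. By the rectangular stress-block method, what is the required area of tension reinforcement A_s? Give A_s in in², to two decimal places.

From M_n = 0.85 f'_c a b (d − a/2):
a = d − √(d² − 2M_n/(0.85 f'_c b)) = 23.1 − √(23.1² − 2 × 5950/(0.85 × 6 × 14.3)) = 3.853 in.
A_s = 0.85 f'_c a b / f_y = 0.85 × 6 × 3.853 × 14.3 / 60 = 4.683 in².

A_s ≈ 4.68 in²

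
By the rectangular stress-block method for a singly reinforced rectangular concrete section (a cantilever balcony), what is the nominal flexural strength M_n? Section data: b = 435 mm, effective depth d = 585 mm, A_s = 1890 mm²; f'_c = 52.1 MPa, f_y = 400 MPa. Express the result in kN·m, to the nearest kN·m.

T = A_s f_y = 1890 × 400 = 756000 N = 756 kN.
From C = T: a = T/(0.85 f'_c b) = 756000/(0.85 × 52.1 × 435) = 39.24 mm.
M_n = T(d − a/2) = 756 kN × (585 − 19.62) mm = 427.43 kN·m.

M_n ≈ 427 kN·m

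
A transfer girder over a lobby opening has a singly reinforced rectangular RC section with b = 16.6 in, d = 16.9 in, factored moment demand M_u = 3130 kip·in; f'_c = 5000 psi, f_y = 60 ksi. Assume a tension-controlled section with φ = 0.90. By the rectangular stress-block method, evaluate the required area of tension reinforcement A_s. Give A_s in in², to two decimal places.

A_s ≈ 3.79 in²

M_n = M_u/φ = 3130/0.90 = 3477.78 kip·in.
From M_n = 0.85 f'_c a b (d − a/2):
a = d − √(d² − 2M_n/(0.85 f'_c b)) = 16.9 − √(16.9² − 2 × 3477.78/(0.85 × 5 × 16.6)) = 3.224 in.
A_s = 0.85 f'_c a b / f_y = 0.85 × 5 × 3.224 × 16.6 / 60 = 3.791 in².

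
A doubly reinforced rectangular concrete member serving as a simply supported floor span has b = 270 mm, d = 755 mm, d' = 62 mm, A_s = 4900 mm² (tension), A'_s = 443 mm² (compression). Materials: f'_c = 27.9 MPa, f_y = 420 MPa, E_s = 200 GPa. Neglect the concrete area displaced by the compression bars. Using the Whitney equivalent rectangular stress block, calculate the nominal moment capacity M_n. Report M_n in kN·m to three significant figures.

Assume both tension and compression steel yield.
Net tension couple steel: A_s − A'_s = 4457 mm².
a = (A_s − A'_s) f_y / (0.85 f'_c b) = 1871940/(0.85 × 27.9 × 270) = 292.35 mm.
c = a/β₁ = 292.35/0.85 = 343.94 mm; ε'_s = 0.003(c − d')/c = 0.0025 ≥ f_y/E_s = 0.0021, so compression steel does yield.
M_n = (A_s − A'_s) f_y (d − a/2) + A'_s f_y (d − d') = [1871940 × (755 − 146.175) + 186060 × (755 − 62)] × 10⁻⁶ = 1139.68 + 128.94 = 1268.62 kN·m.

M_n ≈ 1270 kN·m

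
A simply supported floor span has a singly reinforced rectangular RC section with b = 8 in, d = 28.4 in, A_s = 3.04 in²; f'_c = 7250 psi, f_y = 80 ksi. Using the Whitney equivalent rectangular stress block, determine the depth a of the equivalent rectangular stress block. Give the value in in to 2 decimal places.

T = A_s f_y = 3.04 × 80 = 243.2 kips.
a = T/(0.85 f'_c b) = 243.2/(0.85 × 7.25 × 8) = 4.93 in.

a ≈ 4.93 in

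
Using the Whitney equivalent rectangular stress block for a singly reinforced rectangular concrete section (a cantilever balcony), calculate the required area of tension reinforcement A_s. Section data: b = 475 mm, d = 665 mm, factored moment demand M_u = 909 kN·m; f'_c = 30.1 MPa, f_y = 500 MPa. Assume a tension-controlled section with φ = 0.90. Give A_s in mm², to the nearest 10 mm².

A_s ≈ 3390 mm²

M_n = M_u/φ = 909/0.90 = 1010 kN·m.
With M_n = 0.85 f'_c a b (d − a/2), solve the quadratic for a:
a = d − √(d² − 2M_n/(0.85 f'_c b)) = 665 − √(665² − 2 × 1010×10⁶/(0.85 × 30.1 × 475)) = 139.63 mm.
A_s = 0.85 f'_c a b / f_y = 0.85 × 30.1 × 139.63 × 475 / 500 = 3393.8 mm².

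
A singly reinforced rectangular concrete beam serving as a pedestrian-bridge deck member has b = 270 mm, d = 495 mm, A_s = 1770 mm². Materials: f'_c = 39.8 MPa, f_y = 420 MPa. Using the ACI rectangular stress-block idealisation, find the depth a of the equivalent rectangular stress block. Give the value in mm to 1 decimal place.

a ≈ 81.4 mm

T = A_s f_y = 1770 × 420 = 743400 N = 743.4 kN.
Setting C = 0.85 f'_c a b equal to T: a = 743400/(0.85 × 39.8 × 270) = 81.4 mm.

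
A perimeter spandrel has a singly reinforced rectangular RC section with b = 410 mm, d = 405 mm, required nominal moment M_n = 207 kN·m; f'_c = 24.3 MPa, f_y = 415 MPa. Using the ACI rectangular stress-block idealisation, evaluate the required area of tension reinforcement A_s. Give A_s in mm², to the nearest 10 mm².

A_s ≈ 1340 mm²

With M_n = 0.85 f'_c a b (d − a/2), solve the quadratic for a:
a = d − √(d² − 2M_n/(0.85 f'_c b)) = 405 − √(405² − 2 × 207×10⁶/(0.85 × 24.3 × 410)) = 65.68 mm.
A_s = 0.85 f'_c a b / f_y = 0.85 × 24.3 × 65.68 × 410 / 415 = 1340.3 mm².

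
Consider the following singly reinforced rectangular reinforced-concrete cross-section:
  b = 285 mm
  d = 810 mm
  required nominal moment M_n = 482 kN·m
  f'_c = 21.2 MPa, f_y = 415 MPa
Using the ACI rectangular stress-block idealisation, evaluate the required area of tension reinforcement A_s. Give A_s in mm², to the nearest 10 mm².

A_s ≈ 1550 mm²

With M_n = 0.85 f'_c a b (d − a/2), solve the quadratic for a:
a = d − √(d² − 2M_n/(0.85 f'_c b)) = 810 − √(810² − 2 × 482×10⁶/(0.85 × 21.2 × 285)) = 125.61 mm.
A_s = 0.85 f'_c a b / f_y = 0.85 × 21.2 × 125.61 × 285 / 415 = 1554.4 mm².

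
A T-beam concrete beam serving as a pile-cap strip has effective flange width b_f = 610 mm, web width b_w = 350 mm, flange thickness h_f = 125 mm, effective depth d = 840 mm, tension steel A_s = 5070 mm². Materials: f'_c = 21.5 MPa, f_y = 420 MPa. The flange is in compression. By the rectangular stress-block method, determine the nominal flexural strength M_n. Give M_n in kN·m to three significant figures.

M_n ≈ 1570 kN·m

Tension: T = A_s f_y = 5070 × 420 = 2129400 N.
Try a within the flange: a = T/(0.85 f'_c b_f) = 2129400/(0.85 × 21.5 × 610) = 191.02 mm.
a = 191.02 > h_f = 125 mm: the block extends into the web. Split into flange-overhang and web parts.
C_f = 0.85 f'_c (b_f − b_w) h_f = 0.85 × 21.5 × (610 − 350) × 125 = 593938 N.
Remaining web compression depth: a_w = (T − C_f)/(0.85 f'_c b_w) = (2129400 − 593938)/(0.85 × 21.5 × 350) = 240.06 mm.
M_n = C_f(d − h_f/2) + (T − C_f)(d − a_w/2) = 593938 × (840 − 62.5) + 1535462 × (840 − 120.03) = 461.79 + 1105.49 = 1567.28 × 10⁶ N·mm.
M_n = 1567.28 kN·m.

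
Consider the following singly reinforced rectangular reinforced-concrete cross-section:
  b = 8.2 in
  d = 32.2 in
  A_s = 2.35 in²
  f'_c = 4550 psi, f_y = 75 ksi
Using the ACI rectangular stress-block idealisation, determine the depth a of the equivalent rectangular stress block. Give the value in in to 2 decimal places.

T = A_s f_y = 2.35 × 75 = 176.25 kips.
a = T/(0.85 f'_c b) = 176.25/(0.85 × 4.55 × 8.2) = 5.56 in.

a ≈ 5.56 in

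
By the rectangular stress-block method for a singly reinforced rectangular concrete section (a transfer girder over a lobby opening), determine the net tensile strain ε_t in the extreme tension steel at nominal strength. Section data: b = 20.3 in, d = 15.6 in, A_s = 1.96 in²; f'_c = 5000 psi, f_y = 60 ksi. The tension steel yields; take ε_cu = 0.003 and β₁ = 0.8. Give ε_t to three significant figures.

ε_t ≈ 0.0245

a = A_s f_y/(0.85 f'_c b) = 1.363 in.
β₁ = 0.8, so c = a/β₁ = 1.363/0.8 = 1.704 in.
From the linear strain diagram with ε_cu = 0.003: ε_t = 0.003 (d − c)/c = 0.003 × (15.6 − 1.704)/1.704 = 0.0245.
Since ε_t ≥ 0.005, the section is tension-controlled.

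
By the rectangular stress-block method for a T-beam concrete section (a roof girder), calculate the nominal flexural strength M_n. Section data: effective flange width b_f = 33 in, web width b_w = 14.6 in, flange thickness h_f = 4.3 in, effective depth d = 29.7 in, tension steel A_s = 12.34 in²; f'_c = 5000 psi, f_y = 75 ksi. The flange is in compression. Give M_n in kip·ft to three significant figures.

Tension: T = A_s f_y = 12.34 × 75 = 925.5 kips.
Try a within the flange: a = T/(0.85 f'_c b_f) = 925.5/(0.85 × 5 × 33) = 6.599 in.
a = 6.599 > h_f = 4.3 in: the block extends into the web. Split into flange-overhang and web parts.
C_f = 0.85 f'_c (b_f − b_w) h_f = 0.85 × 5 × (33 − 14.6) × 4.3 = 336.3 kips.
Remaining web compression depth: a_w = (T − C_f)/(0.85 f'_c b_w) = (925.5 − 336.3)/(0.85 × 5 × 14.6) = 9.496 in.
M_n = C_f(d − h_f/2) + (T − C_f)(d − a_w/2) = 336.3 × (29.7 − 2.15) + 589.2 × (29.7 − 4.748) = 9265.1 + 14701.7 = 23966.8 kip·in.
M_n = 23966.8/12 = 1997.23 kip·ft.

M_n ≈ 2000 kip·ft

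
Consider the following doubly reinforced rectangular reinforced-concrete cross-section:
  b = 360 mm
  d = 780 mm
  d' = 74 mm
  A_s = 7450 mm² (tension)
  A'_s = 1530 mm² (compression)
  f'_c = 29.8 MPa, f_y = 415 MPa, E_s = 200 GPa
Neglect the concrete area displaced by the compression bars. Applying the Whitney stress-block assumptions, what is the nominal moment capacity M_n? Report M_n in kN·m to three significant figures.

Assume both tension and compression steel yield.
Net tension couple steel: A_s − A'_s = 5920 mm².
a = (A_s − A'_s) f_y / (0.85 f'_c b) = 2456800/(0.85 × 29.8 × 360) = 269.42 mm.
c = a/β₁ = 269.42/0.837 = 321.89 mm; ε'_s = 0.003(c − d')/c = 0.0023 ≥ f_y/E_s = 0.0021, so compression steel does yield.
M_n = (A_s − A'_s) f_y (d − a/2) + A'_s f_y (d − d') = [2456800 × (780 − 134.71) + 634950 × (780 − 74)] × 10⁻⁶ = 1585.35 + 448.27 = 2033.62 kN·m.

M_n ≈ 2030 kN·m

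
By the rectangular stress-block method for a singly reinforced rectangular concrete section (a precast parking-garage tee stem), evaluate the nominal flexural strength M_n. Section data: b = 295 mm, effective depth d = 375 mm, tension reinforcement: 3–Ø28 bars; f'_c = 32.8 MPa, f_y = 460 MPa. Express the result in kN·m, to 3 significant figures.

A_s = 3 × 616 = 1848 mm².
T = A_s f_y = 1848 × 460 = 850080 N = 850.08 kN.
From C = T: a = T/(0.85 f'_c b) = 850080/(0.85 × 32.8 × 295) = 103.36 mm.
M_n = T(d − a/2) = 850.08 kN × (375 − 51.68) mm = 274.85 kN·m.

M_n ≈ 275 kN·m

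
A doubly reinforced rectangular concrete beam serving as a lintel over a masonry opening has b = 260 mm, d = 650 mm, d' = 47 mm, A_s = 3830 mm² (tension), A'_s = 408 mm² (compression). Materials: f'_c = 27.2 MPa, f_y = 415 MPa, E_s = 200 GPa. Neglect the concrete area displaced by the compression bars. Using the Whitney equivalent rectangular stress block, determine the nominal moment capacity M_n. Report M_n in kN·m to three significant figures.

M_n ≈ 857 kN·m

Assume both tension and compression steel yield.
Net tension couple steel: A_s − A'_s = 3422 mm².
a = (A_s − A'_s) f_y / (0.85 f'_c b) = 1420130/(0.85 × 27.2 × 260) = 236.25 mm.
c = a/β₁ = 236.25/0.85 = 277.94 mm; ε'_s = 0.003(c − d')/c = 0.0025 ≥ f_y/E_s = 0.0021, so compression steel does yield.
M_n = (A_s − A'_s) f_y (d − a/2) + A'_s f_y (d − d') = [1420130 × (650 − 118.125) + 169320 × (650 − 47)] × 10⁻⁶ = 755.33 + 102.10 = 857.43 kN·m.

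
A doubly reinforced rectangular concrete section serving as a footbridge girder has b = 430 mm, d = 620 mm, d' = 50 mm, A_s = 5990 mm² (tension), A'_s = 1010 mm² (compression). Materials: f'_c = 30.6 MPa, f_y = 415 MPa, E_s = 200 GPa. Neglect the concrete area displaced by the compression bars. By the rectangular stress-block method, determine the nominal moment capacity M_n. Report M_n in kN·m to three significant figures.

M_n ≈ 1330 kN·m

Assume both tension and compression steel yield.
Net tension couple steel: A_s − A'_s = 4980 mm².
a = (A_s − A'_s) f_y / (0.85 f'_c b) = 2066700/(0.85 × 30.6 × 430) = 184.79 mm.
c = a/β₁ = 184.79/0.831 = 222.37 mm; ε'_s = 0.003(c − d')/c = 0.0023 ≥ f_y/E_s = 0.0021, so compression steel does yield.
M_n = (A_s − A'_s) f_y (d − a/2) + A'_s f_y (d − d') = [2066700 × (620 − 92.395) + 419150 × (620 − 50)] × 10⁻⁶ = 1090.40 + 238.92 = 1329.32 kN·m.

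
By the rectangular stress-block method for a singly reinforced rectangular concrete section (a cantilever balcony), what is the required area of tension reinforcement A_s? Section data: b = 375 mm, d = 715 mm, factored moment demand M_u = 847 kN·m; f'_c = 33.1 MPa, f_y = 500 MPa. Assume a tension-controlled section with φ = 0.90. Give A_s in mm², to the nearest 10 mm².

M_n = M_u/φ = 847/0.90 = 941.111 kN·m.
With M_n = 0.85 f'_c a b (d − a/2), solve the quadratic for a:
a = d − √(d² − 2M_n/(0.85 f'_c b)) = 715 − √(715² − 2 × 941.111×10⁶/(0.85 × 33.1 × 375)) = 138.09 mm.
A_s = 0.85 f'_c a b / f_y = 0.85 × 33.1 × 138.09 × 375 / 500 = 2913.9 mm².

A_s ≈ 2910 mm²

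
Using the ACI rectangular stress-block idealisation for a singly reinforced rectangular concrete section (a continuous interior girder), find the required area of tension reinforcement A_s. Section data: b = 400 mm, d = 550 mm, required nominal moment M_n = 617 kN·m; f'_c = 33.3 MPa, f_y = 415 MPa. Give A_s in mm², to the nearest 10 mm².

With M_n = 0.85 f'_c a b (d − a/2), solve the quadratic for a:
a = d − √(d² − 2M_n/(0.85 f'_c b)) = 550 − √(550² − 2 × 617×10⁶/(0.85 × 33.3 × 400)) = 110.10 mm.
A_s = 0.85 f'_c a b / f_y = 0.85 × 33.3 × 110.10 × 400 / 415 = 3003.7 mm².

A_s ≈ 3000 mm²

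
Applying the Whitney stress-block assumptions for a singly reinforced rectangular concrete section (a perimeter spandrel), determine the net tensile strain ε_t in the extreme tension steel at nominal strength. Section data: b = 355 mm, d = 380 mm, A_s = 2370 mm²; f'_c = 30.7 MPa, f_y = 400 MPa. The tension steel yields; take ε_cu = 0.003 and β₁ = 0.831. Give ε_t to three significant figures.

a = A_s f_y/(0.85 f'_c b) = 102.33 mm.
β₁ = 0.831, so c = a/β₁ = 102.33/0.831 = 123.14 mm.
From the linear strain diagram with ε_cu = 0.003: ε_t = 0.003 (d − c)/c = 0.003 × (380 − 123.14)/123.14 = 0.00626.
Since ε_t ≥ 0.005, the section is tension-controlled.

ε_t ≈ 0.00626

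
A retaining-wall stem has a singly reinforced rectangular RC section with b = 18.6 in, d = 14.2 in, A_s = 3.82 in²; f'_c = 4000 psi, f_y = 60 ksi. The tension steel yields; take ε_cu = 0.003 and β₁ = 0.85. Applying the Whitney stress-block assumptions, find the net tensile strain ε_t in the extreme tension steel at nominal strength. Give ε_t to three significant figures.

ε_t ≈ 0.00699

a = A_s f_y/(0.85 f'_c b) = 3.624 in.
β₁ = 0.85, so c = a/β₁ = 3.624/0.85 = 4.264 in.
From the linear strain diagram with ε_cu = 0.003: ε_t = 0.003 (d − c)/c = 0.003 × (14.2 − 4.264)/4.264 = 0.00699.
Since ε_t ≥ 0.005, the section is tension-controlled.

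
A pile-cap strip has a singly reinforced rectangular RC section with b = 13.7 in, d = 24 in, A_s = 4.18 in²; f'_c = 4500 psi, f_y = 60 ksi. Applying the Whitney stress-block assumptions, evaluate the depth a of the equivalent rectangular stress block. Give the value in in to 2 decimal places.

a ≈ 4.79 in

T = A_s f_y = 4.18 × 60 = 250.8 kips.
a = T/(0.85 f'_c b) = 250.8/(0.85 × 4.5 × 13.7) = 4.79 in.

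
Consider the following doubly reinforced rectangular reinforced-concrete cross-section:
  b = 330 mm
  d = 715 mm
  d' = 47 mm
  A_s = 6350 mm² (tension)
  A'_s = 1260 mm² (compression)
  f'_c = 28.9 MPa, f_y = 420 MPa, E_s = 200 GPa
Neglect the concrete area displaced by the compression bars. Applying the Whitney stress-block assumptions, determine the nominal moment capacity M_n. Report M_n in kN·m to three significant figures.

Assume both tension and compression steel yield.
Net tension couple steel: A_s − A'_s = 5090 mm².
a = (A_s − A'_s) f_y / (0.85 f'_c b) = 2137800/(0.85 × 28.9 × 330) = 263.72 mm.
c = a/β₁ = 263.72/0.844 = 312.46 mm; ε'_s = 0.003(c − d')/c = 0.0025 ≥ f_y/E_s = 0.0021, so compression steel does yield.
M_n = (A_s − A'_s) f_y (d − a/2) + A'_s f_y (d − d') = [2137800 × (715 − 131.86) + 529200 × (715 − 47)] × 10⁻⁶ = 1246.64 + 353.51 = 1600.15 kN·m.

M_n ≈ 1600 kN·m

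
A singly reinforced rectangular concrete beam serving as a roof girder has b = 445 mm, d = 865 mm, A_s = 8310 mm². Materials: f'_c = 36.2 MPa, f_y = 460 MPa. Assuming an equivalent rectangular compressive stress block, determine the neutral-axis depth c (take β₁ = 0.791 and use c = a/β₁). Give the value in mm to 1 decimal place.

c ≈ 352.9 mm

T = A_s f_y = 8310 × 460 = 3822600 N = 3822.6 kN.
Setting C = 0.85 f'_c a b equal to T: a = 3822600/(0.85 × 36.2 × 445) = 279.172 mm.
With β₁ = 0.791, c = a/β₁ = 279.172/0.791 = 352.9 mm.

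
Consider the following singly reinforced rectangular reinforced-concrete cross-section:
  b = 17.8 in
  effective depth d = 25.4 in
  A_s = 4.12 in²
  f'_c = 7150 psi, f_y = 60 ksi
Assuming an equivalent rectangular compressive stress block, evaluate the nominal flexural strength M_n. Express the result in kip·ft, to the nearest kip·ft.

M_n ≈ 500 kip·ft

T = A_s f_y = 4.12 × 60 = 247.2 kips.
a = T/(0.85 f'_c b) = 247.2/(0.85 × 7.15 × 17.8) = 2.285 in.
M_n = T(d − a/2) = 247.2 × (25.4 − 1.1425) = 5996.5 kip·in = 5996.5/12 = 499.71 kip·ft.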